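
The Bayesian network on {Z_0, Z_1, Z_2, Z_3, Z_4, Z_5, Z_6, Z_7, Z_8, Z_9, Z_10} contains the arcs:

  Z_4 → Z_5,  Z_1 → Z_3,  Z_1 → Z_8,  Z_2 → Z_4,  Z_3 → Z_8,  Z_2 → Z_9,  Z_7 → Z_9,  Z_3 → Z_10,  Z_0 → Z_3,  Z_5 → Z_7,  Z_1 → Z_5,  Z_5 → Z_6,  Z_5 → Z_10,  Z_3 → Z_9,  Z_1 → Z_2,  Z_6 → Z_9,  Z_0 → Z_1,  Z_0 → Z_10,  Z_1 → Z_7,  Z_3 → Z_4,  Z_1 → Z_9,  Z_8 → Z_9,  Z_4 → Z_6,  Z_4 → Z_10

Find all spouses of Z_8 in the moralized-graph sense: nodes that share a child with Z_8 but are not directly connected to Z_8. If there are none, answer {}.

Children of Z_8: Z_9.
  Z_9's other parents are Z_1, Z_2, Z_3, Z_6, Z_7.
Excluding nodes already adjacent to Z_8 (Z_1, Z_3, Z_9), the co-parent-only contribution is {Z_2, Z_6, Z_7}.

{Z_2, Z_6, Z_7}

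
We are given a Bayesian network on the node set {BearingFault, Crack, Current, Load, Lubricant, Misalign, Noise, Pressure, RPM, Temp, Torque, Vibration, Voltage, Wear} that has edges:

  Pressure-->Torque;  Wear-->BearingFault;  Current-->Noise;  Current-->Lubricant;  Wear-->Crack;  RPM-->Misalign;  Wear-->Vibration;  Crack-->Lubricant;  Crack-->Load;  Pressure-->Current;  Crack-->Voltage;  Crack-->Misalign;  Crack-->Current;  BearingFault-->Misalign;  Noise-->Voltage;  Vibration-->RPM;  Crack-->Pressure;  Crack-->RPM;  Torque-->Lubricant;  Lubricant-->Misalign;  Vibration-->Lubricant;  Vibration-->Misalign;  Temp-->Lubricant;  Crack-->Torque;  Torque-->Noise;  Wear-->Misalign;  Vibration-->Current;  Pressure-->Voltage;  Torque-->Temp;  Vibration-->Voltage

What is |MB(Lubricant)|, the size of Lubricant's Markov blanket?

9

By definition, MB(Lubricant) is built from Lubricant's parents, Lubricant's children, and the co-parents of Lubricant.
Lubricant's children: Misalign.
Lubricant's parents: Crack, Current, Temp, Torque, Vibration.
Other parents of Lubricant's children:
  Misalign: BearingFault, Crack, RPM, Vibration, Wear
MB(Lubricant) = {BearingFault, Crack, Current, Misalign, RPM, Temp, Torque, Vibration, Wear}, which has 9 nodes.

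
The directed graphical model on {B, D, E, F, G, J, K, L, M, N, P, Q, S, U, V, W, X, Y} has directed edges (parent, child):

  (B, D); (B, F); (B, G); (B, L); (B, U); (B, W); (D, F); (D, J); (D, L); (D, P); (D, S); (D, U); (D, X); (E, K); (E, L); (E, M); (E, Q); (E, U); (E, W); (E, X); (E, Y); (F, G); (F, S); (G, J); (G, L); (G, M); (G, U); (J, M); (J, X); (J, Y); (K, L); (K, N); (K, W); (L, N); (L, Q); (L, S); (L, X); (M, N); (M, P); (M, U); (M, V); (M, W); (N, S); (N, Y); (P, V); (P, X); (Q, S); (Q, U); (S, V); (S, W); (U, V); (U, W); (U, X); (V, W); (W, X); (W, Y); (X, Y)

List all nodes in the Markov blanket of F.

The Markov blanket of a node is its parents, its children, and the other parents of its children.
F has parents B, D.
F has children G, S.
Other parents of F's children:
  parents(G) \ {F} = {B}.
  S also has parents D, L, N, Q.
Taking the union gives {B, D, G, L, N, Q, S}.

{B, D, G, L, N, Q, S}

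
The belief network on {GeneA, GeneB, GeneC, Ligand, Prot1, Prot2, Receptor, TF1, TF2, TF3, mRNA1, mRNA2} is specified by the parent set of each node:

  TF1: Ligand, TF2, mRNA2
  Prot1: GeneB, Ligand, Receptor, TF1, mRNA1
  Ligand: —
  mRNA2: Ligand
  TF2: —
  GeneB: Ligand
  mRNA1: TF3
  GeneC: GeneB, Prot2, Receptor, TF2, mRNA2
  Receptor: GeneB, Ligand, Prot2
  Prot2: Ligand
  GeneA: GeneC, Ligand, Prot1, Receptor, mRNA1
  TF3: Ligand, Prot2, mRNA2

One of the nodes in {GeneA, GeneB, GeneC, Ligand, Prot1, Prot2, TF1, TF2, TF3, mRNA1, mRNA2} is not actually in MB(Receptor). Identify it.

TF3

A node's Markov blanket = Pa ∪ Ch ∪ (parents of Ch other than the node itself).
Receptor has parents GeneB, Ligand, Prot2.
Children of Receptor: GeneA, GeneC, Prot1.
Other parents of Receptor's children:
  Prot1: GeneB, Ligand, TF1, mRNA1
  GeneC: GeneB, Prot2, TF2, mRNA2
  GeneA: GeneC, Ligand, Prot1, mRNA1
MB(Receptor) = {GeneA, GeneB, GeneC, Ligand, Prot1, Prot2, TF1, TF2, mRNA1, mRNA2}.
TF3 is neither a parent, child, nor co-parent of Receptor, so it does not belong.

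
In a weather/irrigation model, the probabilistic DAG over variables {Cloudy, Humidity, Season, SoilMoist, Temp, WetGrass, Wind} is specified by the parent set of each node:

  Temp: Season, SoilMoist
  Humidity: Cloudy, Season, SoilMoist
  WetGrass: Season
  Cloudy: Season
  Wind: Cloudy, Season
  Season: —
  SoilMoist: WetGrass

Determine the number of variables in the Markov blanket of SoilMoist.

5

By definition, MB(SoilMoist) is built from SoilMoist's parents, SoilMoist's children, and the co-parents of SoilMoist.
Pa(SoilMoist) = {WetGrass}.
Children of SoilMoist: Humidity, Temp.
Co-parents of SoilMoist (other parents of its children):
  Temp's other parent is Season.
  Humidity's other parents are Cloudy, Season.
MB(SoilMoist) = {Cloudy, Humidity, Season, Temp, WetGrass}, which has 5 nodes.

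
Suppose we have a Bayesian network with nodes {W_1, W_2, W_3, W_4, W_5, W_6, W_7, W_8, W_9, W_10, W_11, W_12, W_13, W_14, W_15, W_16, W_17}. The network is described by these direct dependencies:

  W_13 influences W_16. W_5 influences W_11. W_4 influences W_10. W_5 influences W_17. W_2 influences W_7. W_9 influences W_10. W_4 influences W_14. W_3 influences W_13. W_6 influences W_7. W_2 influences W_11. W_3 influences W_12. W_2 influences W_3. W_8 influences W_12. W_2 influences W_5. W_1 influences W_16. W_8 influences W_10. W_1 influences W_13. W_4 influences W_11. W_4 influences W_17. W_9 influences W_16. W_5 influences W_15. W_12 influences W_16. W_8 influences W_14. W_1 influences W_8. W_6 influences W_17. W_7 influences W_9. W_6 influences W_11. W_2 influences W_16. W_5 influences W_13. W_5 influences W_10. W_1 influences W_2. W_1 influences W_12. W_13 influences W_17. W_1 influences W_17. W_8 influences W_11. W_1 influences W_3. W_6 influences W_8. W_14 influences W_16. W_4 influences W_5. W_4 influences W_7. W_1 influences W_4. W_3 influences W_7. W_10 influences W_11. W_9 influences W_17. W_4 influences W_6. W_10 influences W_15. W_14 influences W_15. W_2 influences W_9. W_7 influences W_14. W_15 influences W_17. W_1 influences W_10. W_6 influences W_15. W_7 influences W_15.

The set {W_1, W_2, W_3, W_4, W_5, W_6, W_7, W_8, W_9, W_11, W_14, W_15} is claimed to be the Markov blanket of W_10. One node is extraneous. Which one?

W_3

W_10's parents: W_1, W_4, W_5, W_8, W_9.
W_10's children: W_11, W_15.
Parents of each child, excluding W_10:
  W_11's other parents are W_2, W_4, W_5, W_6, W_8.
  W_15 also has parents W_5, W_6, W_7, W_14.
MB(W_10) = {W_1, W_2, W_4, W_5, W_6, W_7, W_8, W_9, W_11, W_14, W_15}.
W_3 is neither a parent, child, nor co-parent of W_10, so it does not belong.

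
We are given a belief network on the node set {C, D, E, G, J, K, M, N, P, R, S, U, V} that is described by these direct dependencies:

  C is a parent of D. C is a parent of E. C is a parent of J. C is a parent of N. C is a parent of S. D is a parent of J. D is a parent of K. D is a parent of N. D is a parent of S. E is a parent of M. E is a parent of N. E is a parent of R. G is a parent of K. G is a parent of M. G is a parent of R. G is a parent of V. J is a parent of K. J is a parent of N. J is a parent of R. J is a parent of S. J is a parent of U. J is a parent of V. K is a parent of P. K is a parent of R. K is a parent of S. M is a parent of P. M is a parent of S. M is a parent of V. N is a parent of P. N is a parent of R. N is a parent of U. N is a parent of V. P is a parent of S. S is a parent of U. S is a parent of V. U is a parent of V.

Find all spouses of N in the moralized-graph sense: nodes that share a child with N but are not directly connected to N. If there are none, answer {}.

Children of N: P, R, U, V.
  P: K, M
  R: E, G, J, K
  U: J, S
  V: G, J, M, S, U
Excluding nodes already adjacent to N (C, D, E, J, P, R, U, V), the co-parent-only contribution is {G, K, M, S}.

{G, K, M, S}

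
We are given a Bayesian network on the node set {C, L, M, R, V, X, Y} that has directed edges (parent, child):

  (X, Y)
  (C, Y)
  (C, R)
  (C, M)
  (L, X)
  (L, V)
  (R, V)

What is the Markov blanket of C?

Pa(C) = {}.
Ch(C) = {M, R, Y}.
Other parents of C's children:
  M: no additional parents.
  R: no additional parents.
  parents(Y) \ {C} = {X}.
So the Markov blanket of C is {M, R, X, Y}.

{M, R, X, Y}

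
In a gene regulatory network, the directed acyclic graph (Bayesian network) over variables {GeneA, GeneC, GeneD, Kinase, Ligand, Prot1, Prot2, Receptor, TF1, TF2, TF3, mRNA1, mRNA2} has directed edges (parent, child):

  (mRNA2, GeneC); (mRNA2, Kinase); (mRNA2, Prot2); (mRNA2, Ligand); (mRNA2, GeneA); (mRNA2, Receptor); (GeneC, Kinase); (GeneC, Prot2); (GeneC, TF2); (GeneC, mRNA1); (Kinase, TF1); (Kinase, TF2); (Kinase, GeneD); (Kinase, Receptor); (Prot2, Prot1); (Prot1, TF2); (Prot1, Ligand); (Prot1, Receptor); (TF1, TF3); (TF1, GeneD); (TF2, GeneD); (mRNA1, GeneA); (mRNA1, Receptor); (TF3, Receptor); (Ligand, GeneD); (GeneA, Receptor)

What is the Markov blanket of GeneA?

By definition, MB(GeneA) is built from GeneA's parents, GeneA's children, and the co-parents of GeneA.
Pa(GeneA) = {mRNA1, mRNA2}.
GeneA's children: Receptor.
Co-parents of GeneA (other parents of its children):
  Receptor: Kinase, Prot1, TF3, mRNA1, mRNA2
Taking the union gives {Kinase, Prot1, Receptor, TF3, mRNA1, mRNA2}.

{Kinase, Prot1, Receptor, TF3, mRNA1, mRNA2}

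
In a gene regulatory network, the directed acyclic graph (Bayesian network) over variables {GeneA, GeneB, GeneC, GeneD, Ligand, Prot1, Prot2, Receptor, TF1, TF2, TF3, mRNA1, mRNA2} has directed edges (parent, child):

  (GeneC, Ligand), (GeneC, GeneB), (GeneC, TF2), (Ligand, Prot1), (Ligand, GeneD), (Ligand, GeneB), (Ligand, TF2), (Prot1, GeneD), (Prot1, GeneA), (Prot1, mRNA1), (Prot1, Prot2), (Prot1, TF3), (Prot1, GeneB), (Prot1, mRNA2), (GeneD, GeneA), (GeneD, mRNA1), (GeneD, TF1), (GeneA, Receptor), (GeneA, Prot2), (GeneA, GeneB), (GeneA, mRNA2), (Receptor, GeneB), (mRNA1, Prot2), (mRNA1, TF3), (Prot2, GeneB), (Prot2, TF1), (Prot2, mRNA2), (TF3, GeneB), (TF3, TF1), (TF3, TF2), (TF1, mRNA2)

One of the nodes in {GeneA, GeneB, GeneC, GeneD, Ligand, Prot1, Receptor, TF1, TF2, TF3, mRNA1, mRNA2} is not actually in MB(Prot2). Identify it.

TF2

The Markov blanket of a node is its parents, its children, and the other parents of its children.
Pa(Prot2) = {GeneA, Prot1, mRNA1}.
Children of Prot2: GeneB, TF1, mRNA2.
For each child, the remaining parents (spouses of Prot2):
  GeneB: GeneA, GeneC, Ligand, Prot1, Receptor, TF3
  TF1: GeneD, TF3
  mRNA2: GeneA, Prot1, TF1
MB(Prot2) = {GeneA, GeneB, GeneC, GeneD, Ligand, Prot1, Receptor, TF1, TF3, mRNA1, mRNA2}.
TF2 is neither a parent, child, nor co-parent of Prot2, so it does not belong.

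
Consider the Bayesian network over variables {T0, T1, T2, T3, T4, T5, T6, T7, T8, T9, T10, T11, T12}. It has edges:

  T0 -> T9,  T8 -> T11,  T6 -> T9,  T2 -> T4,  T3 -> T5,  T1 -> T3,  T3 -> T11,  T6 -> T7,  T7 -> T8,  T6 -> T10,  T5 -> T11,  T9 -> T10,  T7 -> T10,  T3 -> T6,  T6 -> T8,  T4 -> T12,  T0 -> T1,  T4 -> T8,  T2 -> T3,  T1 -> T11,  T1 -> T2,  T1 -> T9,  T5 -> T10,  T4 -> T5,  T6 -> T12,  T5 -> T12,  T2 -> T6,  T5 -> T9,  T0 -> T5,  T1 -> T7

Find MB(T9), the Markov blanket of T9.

{T0, T1, T5, T6, T7, T10}

By definition, MB(T9) is built from T9's parents, T9's children, and the co-parents of T9.
Pa(T9) = {T0, T1, T5, T6}.
T9 has child T10.
Other parents of T9's children:
  parents(T10) \ {T9} = {T5, T6, T7}.
MB(T9) = {T0, T1, T5, T6, T7, T10}.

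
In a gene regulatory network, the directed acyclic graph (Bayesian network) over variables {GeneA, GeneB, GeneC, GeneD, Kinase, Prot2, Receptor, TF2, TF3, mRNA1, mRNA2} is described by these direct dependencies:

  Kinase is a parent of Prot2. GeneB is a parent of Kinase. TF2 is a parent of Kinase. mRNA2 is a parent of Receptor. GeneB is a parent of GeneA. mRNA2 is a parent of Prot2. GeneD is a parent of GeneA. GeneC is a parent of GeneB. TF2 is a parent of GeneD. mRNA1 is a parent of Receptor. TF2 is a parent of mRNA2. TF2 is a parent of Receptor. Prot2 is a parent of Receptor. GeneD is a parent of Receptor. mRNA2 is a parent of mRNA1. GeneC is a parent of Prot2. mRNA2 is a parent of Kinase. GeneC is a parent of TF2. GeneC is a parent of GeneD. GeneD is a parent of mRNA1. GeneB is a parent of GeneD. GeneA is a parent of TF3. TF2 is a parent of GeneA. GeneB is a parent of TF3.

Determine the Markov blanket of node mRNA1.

{GeneD, Prot2, Receptor, TF2, mRNA2}

The Markov blanket of a node is its parents, its children, and the other parents of its children.
mRNA1 has parents GeneD, mRNA2.
Ch(mRNA1) = {Receptor}.
Co-parents of mRNA1 (other parents of its children):
  Receptor: GeneD, Prot2, TF2, mRNA2
MB(mRNA1) = {GeneD, Prot2, Receptor, TF2, mRNA2}.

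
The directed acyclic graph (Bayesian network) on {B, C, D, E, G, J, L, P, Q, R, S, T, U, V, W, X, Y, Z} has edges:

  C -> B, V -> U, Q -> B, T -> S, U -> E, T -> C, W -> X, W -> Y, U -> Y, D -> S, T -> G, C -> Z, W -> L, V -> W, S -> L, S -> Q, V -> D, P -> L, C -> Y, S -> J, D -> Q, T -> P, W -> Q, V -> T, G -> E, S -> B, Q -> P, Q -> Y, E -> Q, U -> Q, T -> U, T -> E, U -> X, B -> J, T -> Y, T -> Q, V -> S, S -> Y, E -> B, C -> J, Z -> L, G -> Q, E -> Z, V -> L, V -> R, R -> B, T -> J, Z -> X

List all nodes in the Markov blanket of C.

{B, E, J, Q, R, S, T, U, W, Y, Z}

Parents of C: T.
C has children B, J, Y, Z.
Co-parents of C (other parents of its children):
  Z also has parent E.
  B's other parents are E, Q, R, S.
  J's other parents are B, S, T.
  Y's other parents are Q, S, T, U, W.
MB(C) = {B, E, J, Q, R, S, T, U, W, Y, Z}.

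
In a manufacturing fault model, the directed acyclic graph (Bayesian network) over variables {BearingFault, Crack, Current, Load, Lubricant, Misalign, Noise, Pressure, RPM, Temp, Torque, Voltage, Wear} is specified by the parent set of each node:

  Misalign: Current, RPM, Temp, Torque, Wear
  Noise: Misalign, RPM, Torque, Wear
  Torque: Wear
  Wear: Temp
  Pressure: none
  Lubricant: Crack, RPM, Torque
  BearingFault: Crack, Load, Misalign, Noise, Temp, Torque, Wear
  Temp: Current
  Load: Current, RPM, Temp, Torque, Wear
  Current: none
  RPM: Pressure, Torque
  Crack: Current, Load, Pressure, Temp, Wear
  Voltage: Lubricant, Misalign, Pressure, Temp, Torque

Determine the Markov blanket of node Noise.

{BearingFault, Crack, Load, Misalign, RPM, Temp, Torque, Wear}

By definition, MB(Noise) is built from Noise's parents, Noise's children, and the co-parents of Noise.
Pa(Noise) = {Misalign, RPM, Torque, Wear}.
Noise's children: BearingFault.
Parents of each child, excluding Noise:
  BearingFault: Crack, Load, Misalign, Temp, Torque, Wear
So the Markov blanket of Noise is {BearingFault, Crack, Load, Misalign, RPM, Temp, Torque, Wear}.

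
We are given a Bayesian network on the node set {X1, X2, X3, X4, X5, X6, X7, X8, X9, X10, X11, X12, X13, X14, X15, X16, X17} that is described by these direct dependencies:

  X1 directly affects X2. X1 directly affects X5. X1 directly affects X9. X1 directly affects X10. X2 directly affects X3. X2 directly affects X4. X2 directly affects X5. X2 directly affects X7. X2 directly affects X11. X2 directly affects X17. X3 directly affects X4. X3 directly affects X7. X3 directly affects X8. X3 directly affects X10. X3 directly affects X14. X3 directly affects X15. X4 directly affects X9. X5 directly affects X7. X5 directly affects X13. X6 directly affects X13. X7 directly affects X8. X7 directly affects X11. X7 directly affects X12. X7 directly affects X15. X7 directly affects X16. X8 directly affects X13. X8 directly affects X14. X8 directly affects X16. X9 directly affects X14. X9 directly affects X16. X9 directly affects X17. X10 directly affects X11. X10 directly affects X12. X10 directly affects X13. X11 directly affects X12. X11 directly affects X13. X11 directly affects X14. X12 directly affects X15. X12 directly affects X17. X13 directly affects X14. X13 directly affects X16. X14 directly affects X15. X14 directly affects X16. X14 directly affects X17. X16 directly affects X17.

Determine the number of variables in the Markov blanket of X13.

X13's parents: X5, X6, X8, X10, X11.
X13's children: X14, X16.
For each child, the remaining parents (spouses of X13):
  X14: X3, X8, X9, X11
  X16: X7, X8, X9, X14
MB(X13) = {X3, X5, X6, X7, X8, X9, X10, X11, X14, X16}, which has 10 nodes.

10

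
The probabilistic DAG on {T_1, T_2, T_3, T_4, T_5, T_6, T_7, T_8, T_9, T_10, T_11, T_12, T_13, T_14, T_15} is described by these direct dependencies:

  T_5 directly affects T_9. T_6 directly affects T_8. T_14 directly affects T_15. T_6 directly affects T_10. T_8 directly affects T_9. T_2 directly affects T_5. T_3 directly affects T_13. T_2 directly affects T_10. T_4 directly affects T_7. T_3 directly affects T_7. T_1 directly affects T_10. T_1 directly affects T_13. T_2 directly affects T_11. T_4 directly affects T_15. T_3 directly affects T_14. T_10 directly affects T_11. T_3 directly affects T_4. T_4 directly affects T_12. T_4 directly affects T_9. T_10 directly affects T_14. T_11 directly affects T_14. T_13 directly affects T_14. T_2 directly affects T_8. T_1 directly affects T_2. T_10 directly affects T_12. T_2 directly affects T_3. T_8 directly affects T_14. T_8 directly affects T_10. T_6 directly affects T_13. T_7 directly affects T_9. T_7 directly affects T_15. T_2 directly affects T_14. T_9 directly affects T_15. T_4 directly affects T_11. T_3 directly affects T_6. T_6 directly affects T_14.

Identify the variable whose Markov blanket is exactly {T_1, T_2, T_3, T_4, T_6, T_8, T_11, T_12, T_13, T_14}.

The target node must have every member of {T_1, T_2, T_3, T_4, T_6, T_8, T_11, T_12, T_13, T_14} as a parent, child, or co-parent, and no others.
Parents of T_10: T_1, T_2, T_6, T_8; children: T_11, T_12, T_14; co-parents: T_2, T_3, T_4, T_6, T_8, T_11, T_13.
These exactly cover the given set, so the node is T_10.

T_10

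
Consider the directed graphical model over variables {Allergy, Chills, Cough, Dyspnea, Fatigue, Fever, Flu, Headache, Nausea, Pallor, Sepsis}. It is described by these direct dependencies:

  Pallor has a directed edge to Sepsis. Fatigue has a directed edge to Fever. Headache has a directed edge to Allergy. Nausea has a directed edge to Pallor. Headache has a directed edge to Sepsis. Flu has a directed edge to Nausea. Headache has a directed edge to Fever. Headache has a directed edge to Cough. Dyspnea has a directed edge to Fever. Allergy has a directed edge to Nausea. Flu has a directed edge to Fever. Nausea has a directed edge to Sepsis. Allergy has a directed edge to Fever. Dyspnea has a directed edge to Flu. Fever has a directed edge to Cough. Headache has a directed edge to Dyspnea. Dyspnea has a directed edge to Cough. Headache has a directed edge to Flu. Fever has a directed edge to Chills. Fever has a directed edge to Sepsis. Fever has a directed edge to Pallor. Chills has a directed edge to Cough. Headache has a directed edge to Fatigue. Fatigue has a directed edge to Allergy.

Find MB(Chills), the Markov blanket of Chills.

{Cough, Dyspnea, Fever, Headache}

Chills has parent Fever.
Ch(Chills) = {Cough}.
Parents of each child, excluding Chills:
  parents(Cough) \ {Chills} = {Dyspnea, Fever, Headache}.
MB(Chills) = {Cough, Dyspnea, Fever, Headache}.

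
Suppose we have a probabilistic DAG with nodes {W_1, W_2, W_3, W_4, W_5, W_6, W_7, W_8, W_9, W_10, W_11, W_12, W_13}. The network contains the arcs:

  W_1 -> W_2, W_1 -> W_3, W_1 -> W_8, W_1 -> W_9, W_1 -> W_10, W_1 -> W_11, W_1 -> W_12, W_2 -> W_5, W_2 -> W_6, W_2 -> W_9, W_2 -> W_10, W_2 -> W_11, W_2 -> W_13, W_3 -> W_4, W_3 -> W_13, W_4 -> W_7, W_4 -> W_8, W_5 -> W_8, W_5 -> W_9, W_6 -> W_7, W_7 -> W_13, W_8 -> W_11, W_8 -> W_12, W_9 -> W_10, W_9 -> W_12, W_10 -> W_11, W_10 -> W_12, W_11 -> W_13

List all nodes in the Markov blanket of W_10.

{W_1, W_2, W_8, W_9, W_11, W_12}

Children of W_10: W_11, W_12.
Parents of W_10: W_1, W_2, W_9.
Parents of each child, excluding W_10:
  W_11 also has parents W_1, W_2, W_8.
  W_12 also has parents W_1, W_8, W_9.
Taking the union gives {W_1, W_2, W_8, W_9, W_11, W_12}.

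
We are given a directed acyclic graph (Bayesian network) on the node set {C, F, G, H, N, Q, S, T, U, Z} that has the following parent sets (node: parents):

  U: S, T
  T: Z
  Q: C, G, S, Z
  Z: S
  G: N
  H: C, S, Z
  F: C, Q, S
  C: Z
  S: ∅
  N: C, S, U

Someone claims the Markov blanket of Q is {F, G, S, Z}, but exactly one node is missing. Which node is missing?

Ch(Q) = {F}.
Q has parents C, G, S, Z.
Parents of each child, excluding Q:
  F also has parents C, S.
MB(Q) = {C, F, G, S, Z}.
Comparing with the claimed set, C is missing.

C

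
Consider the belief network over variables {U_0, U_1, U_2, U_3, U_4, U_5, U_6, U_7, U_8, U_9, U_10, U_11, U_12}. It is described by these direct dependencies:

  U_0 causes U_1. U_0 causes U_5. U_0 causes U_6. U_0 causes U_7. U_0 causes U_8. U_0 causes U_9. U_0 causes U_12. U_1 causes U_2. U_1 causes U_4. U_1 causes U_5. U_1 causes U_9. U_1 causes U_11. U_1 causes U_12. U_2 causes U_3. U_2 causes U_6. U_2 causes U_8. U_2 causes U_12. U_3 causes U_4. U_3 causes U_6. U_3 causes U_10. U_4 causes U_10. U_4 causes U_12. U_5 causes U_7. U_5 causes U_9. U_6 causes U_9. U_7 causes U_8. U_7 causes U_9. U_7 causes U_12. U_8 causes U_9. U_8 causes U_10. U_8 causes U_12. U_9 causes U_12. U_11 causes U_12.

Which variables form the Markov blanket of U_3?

The Markov blanket of a node is its parents, its children, and the other parents of its children.
Pa(U_3) = {U_2}.
U_3 has children U_4, U_6, U_10.
Parents of each child, excluding U_3:
  U_4's other parent is U_1.
  U_6's other parents are U_0, U_2.
  U_10's other parents are U_4, U_8.
Taking the union gives {U_0, U_1, U_2, U_4, U_6, U_8, U_10}.

{U_0, U_1, U_2, U_4, U_6, U_8, U_10}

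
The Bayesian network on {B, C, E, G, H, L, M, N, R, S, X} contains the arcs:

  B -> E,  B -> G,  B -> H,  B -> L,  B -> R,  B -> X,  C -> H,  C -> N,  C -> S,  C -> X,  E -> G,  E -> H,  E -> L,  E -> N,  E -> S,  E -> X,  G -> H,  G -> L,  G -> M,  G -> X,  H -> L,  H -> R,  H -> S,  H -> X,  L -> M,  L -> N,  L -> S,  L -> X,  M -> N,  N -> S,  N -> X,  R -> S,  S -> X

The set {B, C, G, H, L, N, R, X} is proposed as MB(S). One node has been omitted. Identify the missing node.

E

Pa(S) = {C, E, H, L, N, R}.
Ch(S) = {X}.
For each child, the remaining parents (spouses of S):
  parents(X) \ {S} = {B, C, E, G, H, L, N}.
MB(S) = {B, C, E, G, H, L, N, R, X}.
Comparing with the claimed set, E is missing.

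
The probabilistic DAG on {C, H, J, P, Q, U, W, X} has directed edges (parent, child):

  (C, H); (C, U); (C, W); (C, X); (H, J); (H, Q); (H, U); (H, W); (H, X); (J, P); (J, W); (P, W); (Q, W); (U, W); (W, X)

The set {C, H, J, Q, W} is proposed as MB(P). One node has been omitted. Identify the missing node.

P has parent J.
P's children: W.
For each child, the remaining parents (spouses of P):
  parents(W) \ {P} = {C, H, J, Q, U}.
MB(P) = {C, H, J, Q, U, W}.
Comparing with the claimed set, U is missing.

U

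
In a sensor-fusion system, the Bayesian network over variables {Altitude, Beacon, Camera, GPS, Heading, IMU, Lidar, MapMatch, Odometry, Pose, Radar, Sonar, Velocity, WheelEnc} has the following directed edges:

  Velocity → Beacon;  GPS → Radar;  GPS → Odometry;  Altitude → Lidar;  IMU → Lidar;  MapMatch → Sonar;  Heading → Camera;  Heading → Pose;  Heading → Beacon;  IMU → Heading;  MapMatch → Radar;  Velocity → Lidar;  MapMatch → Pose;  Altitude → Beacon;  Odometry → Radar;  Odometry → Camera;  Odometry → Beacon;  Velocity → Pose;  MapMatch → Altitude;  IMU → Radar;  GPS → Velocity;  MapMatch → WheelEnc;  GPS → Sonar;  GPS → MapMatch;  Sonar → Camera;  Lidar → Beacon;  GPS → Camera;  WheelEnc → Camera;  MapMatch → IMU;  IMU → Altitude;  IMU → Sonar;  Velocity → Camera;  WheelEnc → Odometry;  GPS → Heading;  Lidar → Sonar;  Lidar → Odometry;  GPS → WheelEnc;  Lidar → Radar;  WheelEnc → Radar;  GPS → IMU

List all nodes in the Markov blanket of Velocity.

A node's Markov blanket = Pa ∪ Ch ∪ (parents of Ch other than the node itself).
Parents of Velocity: GPS.
Ch(Velocity) = {Beacon, Camera, Lidar, Pose}.
Co-parents of Velocity (other parents of its children):
  parents(Lidar) \ {Velocity} = {Altitude, IMU}.
  Pose also has parents Heading, MapMatch.
  parents(Camera) \ {Velocity} = {GPS, Heading, Odometry, Sonar, WheelEnc}.
  Beacon also has parents Altitude, Heading, Lidar, Odometry.
MB(Velocity) = {Altitude, Beacon, Camera, GPS, Heading, IMU, Lidar, MapMatch, Odometry, Pose, Sonar, WheelEnc}.

{Altitude, Beacon, Camera, GPS, Heading, IMU, Lidar, MapMatch, Odometry, Pose, Sonar, WheelEnc}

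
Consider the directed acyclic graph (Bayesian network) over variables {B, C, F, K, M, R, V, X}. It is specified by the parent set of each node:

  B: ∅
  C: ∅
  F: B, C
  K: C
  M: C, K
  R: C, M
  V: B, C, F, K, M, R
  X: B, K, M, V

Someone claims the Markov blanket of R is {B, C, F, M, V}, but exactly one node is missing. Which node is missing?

K

R has parents C, M.
R has child V.
Other parents of R's children:
  V: B, C, F, K, M
MB(R) = {B, C, F, K, M, V}.
Comparing with the claimed set, K is missing.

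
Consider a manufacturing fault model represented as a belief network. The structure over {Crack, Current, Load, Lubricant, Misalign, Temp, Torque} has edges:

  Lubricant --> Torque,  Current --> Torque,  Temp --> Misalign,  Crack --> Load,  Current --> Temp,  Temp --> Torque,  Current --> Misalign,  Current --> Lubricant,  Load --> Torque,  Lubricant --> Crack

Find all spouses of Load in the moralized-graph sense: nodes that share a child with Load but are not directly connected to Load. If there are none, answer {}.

{Current, Lubricant, Temp}

Children of Load: Torque.
  parents(Torque) \ {Load} = {Current, Lubricant, Temp}.
Excluding nodes already adjacent to Load (Crack, Torque), the co-parent-only contribution is {Current, Lubricant, Temp}.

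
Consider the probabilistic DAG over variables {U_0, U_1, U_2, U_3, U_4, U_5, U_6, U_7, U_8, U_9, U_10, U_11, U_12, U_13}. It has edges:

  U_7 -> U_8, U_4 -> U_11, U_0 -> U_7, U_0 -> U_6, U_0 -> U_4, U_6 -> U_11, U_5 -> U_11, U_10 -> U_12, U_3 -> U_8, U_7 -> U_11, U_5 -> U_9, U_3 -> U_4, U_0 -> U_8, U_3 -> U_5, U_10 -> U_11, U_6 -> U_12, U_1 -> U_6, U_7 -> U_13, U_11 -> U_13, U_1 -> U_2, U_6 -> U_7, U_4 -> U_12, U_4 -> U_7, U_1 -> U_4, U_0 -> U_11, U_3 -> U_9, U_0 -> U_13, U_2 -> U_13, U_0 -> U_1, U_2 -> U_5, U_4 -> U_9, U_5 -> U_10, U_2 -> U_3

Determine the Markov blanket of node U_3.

{U_0, U_1, U_2, U_4, U_5, U_7, U_8, U_9}

The Markov blanket of a node is its parents, its children, and the other parents of its children.
U_3 has parent U_2.
U_3 has children U_4, U_5, U_8, U_9.
Other parents of U_3's children:
  U_4's other parents are U_0, U_1.
  U_5 also has parent U_2.
  U_8's other parents are U_0, U_7.
  U_9's other parents are U_4, U_5.
Taking the union gives {U_0, U_1, U_2, U_4, U_5, U_7, U_8, U_9}.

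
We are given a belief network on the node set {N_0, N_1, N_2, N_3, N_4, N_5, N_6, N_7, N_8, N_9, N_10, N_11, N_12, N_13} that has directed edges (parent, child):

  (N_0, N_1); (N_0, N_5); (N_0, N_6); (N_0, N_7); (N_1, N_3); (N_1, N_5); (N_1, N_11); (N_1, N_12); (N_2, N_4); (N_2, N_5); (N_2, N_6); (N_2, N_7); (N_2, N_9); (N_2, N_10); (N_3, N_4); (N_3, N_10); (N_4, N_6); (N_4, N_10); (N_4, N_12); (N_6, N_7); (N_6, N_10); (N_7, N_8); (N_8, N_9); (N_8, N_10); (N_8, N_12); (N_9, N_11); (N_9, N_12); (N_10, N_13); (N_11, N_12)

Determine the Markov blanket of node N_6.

{N_0, N_2, N_3, N_4, N_7, N_8, N_10}

N_6 has parents N_0, N_2, N_4.
Children of N_6: N_7, N_10.
Parents of each child, excluding N_6:
  parents(N_7) \ {N_6} = {N_0, N_2}.
  N_10's other parents are N_2, N_3, N_4, N_8.
Union: {N_0, N_2, N_4} ∪ {N_7, N_10} ∪ {N_0, N_2, N_3, N_4, N_8} = {N_0, N_2, N_3, N_4, N_7, N_8, N_10}.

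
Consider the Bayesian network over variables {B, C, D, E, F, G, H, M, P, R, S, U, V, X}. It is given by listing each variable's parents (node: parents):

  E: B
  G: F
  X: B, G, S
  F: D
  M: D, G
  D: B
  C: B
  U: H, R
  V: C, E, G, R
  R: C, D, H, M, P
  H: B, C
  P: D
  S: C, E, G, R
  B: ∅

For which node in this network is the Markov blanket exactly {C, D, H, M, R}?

P

The target node must have every member of {C, D, H, M, R} as a parent, child, or co-parent, and no others.
Parents of P: D; children: R; co-parents: C, D, H, M.
These exactly cover the given set, so the node is P.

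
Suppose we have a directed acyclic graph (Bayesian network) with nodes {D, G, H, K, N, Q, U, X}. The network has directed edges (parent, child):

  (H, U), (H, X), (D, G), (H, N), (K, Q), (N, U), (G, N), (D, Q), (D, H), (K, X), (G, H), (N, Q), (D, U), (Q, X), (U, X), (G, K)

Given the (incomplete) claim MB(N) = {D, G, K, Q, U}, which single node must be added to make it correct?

Recall MB(v) = parents ∪ children ∪ spouses, where spouses are the other parents of v's children.
N has parents G, H.
N has children Q, U.
Co-parents of N (other parents of its children):
  Q: D, K
  U: D, H
MB(N) = {D, G, H, K, Q, U}.
Comparing with the claimed set, H is missing.

H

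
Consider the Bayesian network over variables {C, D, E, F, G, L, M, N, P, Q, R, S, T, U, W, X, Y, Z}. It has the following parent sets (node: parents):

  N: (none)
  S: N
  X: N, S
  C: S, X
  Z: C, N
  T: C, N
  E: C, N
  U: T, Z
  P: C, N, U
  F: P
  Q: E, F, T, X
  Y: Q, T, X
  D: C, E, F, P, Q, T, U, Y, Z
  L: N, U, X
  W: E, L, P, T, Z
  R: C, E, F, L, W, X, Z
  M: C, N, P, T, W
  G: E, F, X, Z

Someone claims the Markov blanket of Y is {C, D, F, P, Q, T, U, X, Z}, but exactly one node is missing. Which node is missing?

E

Parents of Y: Q, T, X.
Children of Y: D.
Other parents of Y's children:
  parents(D) \ {Y} = {C, E, F, P, Q, T, U, Z}.
MB(Y) = {C, D, E, F, P, Q, T, U, X, Z}.
Comparing with the claimed set, E is missing.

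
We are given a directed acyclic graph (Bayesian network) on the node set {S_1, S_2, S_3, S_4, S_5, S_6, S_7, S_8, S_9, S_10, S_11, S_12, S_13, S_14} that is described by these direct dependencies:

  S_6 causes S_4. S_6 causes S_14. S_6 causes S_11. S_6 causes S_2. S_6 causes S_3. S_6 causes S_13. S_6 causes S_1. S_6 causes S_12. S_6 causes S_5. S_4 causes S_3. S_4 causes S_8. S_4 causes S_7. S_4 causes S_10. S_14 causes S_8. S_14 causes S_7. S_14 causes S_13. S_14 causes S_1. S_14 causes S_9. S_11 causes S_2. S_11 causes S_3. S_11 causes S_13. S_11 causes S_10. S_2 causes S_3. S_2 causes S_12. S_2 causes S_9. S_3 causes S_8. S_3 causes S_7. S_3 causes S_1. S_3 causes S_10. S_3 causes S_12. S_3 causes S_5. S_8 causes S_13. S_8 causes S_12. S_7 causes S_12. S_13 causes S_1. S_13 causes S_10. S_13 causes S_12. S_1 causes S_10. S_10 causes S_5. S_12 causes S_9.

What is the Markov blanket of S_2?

A node's Markov blanket = Pa ∪ Ch ∪ (parents of Ch other than the node itself).
S_2 has parents S_6, S_11.
Children of S_2: S_3, S_9, S_12.
Co-parents of S_2 (other parents of its children):
  S_3 also has parents S_4, S_6, S_11.
  parents(S_12) \ {S_2} = {S_3, S_6, S_7, S_8, S_13}.
  S_9 also has parents S_12, S_14.
So the Markov blanket of S_2 is {S_3, S_4, S_6, S_7, S_8, S_9, S_11, S_12, S_13, S_14}.

{S_3, S_4, S_6, S_7, S_8, S_9, S_11, S_12, S_13, S_14}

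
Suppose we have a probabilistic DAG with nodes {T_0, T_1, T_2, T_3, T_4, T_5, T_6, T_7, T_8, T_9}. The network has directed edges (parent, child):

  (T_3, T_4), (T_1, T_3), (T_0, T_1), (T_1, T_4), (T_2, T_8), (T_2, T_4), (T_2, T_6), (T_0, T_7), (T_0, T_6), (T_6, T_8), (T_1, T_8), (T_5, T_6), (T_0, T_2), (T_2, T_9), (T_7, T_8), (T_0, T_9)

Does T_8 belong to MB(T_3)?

A node's Markov blanket = Pa ∪ Ch ∪ (parents of Ch other than the node itself).
Parents of T_3: T_1.
T_3's children: T_4.
Other parents of T_3's children:
  parents(T_4) \ {T_3} = {T_1, T_2}.
MB(T_3) = {T_1, T_2, T_4}; T_8 is not in this set.

No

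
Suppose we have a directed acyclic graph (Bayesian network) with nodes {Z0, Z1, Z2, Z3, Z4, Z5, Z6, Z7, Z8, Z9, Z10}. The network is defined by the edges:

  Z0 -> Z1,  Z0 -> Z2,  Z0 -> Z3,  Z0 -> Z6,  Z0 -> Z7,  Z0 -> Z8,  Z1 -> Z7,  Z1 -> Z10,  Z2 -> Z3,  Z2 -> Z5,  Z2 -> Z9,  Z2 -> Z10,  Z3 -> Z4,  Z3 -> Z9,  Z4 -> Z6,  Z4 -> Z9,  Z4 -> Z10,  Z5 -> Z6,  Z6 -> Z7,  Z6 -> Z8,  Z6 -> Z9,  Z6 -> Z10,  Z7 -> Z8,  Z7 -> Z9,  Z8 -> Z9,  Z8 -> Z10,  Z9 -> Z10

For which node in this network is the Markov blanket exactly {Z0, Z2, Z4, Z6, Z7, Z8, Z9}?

The target node must have every member of {Z0, Z2, Z4, Z6, Z7, Z8, Z9} as a parent, child, or co-parent, and no others.
Parents of Z3: Z0, Z2; children: Z4, Z9; co-parents: Z2, Z4, Z6, Z7, Z8.
These exactly cover the given set, so the node is Z3.

Z3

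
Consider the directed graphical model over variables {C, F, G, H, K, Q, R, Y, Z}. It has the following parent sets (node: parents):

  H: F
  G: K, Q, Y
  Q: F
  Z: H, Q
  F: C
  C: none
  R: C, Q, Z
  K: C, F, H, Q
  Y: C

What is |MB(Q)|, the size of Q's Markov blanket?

8

Recall MB(v) = parents ∪ children ∪ spouses, where spouses are the other parents of v's children.
Children of Q: G, K, R, Z.
Parents of Q: F.
For each child, the remaining parents (spouses of Q):
  parents(K) \ {Q} = {C, F, H}.
  parents(Z) \ {Q} = {H}.
  parents(G) \ {Q} = {K, Y}.
  R also has parents C, Z.
MB(Q) = {C, F, G, H, K, R, Y, Z}, which has 8 nodes.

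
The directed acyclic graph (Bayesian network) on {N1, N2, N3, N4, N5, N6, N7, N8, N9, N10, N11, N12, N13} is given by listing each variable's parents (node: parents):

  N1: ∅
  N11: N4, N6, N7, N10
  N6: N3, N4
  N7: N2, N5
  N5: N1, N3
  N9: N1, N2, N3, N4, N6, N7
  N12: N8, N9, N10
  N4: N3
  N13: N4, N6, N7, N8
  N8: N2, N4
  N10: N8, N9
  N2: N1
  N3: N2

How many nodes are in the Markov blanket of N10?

7

Recall MB(v) = parents ∪ children ∪ spouses, where spouses are the other parents of v's children.
Children of N10: N11, N12.
N10's parents: N8, N9.
Other parents of N10's children:
  N11's other parents are N4, N6, N7.
  parents(N12) \ {N10} = {N8, N9}.
MB(N10) = {N4, N6, N7, N8, N9, N11, N12}, which has 7 nodes.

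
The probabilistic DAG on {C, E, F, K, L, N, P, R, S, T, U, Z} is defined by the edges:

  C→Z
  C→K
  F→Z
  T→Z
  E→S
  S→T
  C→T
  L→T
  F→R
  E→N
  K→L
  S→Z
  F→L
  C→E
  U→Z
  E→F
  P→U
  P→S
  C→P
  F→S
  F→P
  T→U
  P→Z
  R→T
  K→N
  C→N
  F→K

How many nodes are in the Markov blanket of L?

6

L has parents F, K.
L's children: T.
Other parents of L's children:
  parents(T) \ {L} = {C, R, S}.
MB(L) = {C, F, K, R, S, T}, which has 6 nodes.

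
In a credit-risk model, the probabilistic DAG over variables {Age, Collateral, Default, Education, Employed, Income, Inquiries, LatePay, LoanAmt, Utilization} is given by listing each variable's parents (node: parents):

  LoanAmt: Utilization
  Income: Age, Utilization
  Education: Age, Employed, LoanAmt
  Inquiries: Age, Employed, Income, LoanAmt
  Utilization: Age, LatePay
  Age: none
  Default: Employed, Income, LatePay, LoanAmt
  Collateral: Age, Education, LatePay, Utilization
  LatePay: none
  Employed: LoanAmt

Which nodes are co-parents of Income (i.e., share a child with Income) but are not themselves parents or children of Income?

{Employed, LatePay, LoanAmt}

Children of Income: Default, Inquiries.
  Inquiries also has parents Age, Employed, LoanAmt.
  Default's other parents are Employed, LatePay, LoanAmt.
Excluding nodes already adjacent to Income (Age, Default, Inquiries, Utilization), the co-parent-only contribution is {Employed, LatePay, LoanAmt}.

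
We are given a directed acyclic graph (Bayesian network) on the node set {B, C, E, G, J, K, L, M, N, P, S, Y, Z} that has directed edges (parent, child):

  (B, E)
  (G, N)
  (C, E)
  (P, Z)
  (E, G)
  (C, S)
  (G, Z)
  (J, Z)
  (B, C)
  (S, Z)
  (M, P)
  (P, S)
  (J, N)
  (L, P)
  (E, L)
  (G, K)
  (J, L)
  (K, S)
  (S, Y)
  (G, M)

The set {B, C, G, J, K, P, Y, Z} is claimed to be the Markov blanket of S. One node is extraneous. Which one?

By definition, MB(S) is built from S's parents, S's children, and the co-parents of S.
S has parents C, K, P.
S has children Y, Z.
Parents of each child, excluding S:
  Y: no additional parents.
  Z also has parents G, J, P.
MB(S) = {C, G, J, K, P, Y, Z}.
B is neither a parent, child, nor co-parent of S, so it does not belong.

B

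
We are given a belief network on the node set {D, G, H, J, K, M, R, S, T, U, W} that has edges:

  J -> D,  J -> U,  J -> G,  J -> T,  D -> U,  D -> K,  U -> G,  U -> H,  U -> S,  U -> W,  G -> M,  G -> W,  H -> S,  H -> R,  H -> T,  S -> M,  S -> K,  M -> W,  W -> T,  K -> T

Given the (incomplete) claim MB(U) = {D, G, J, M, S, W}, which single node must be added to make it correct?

Recall MB(v) = parents ∪ children ∪ spouses, where spouses are the other parents of v's children.
U's parents: D, J.
Children of U: G, H, S, W.
For each child, the remaining parents (spouses of U):
  parents(G) \ {U} = {J}.
  H: no additional parents.
  S also has parent H.
  parents(W) \ {U} = {G, M}.
MB(U) = {D, G, H, J, M, S, W}.
Comparing with the claimed set, H is missing.

H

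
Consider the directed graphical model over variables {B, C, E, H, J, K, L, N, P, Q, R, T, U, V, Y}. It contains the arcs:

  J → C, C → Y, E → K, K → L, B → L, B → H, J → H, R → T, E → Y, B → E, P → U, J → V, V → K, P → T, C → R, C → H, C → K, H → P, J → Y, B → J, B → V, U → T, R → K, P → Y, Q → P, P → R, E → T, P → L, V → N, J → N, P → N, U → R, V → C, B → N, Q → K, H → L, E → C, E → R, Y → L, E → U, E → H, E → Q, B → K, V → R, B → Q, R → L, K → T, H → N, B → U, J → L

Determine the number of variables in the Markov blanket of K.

13

Ch(K) = {L, T}.
Parents of K: B, C, E, Q, R, V.
For each child, the remaining parents (spouses of K):
  parents(T) \ {K} = {E, P, R, U}.
  parents(L) \ {K} = {B, H, J, P, R, Y}.
MB(K) = {B, C, E, H, J, L, P, Q, R, T, U, V, Y}, which has 13 nodes.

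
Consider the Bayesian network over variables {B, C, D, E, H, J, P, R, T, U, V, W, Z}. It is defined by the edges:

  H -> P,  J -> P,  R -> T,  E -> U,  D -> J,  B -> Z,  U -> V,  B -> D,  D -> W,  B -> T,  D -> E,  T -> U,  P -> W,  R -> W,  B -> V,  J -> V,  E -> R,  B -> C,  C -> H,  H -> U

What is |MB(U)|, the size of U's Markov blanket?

6

Pa(U) = {E, H, T}.
Children of U: V.
Other parents of U's children:
  V's other parents are B, J.
MB(U) = {B, E, H, J, T, V}, which has 6 nodes.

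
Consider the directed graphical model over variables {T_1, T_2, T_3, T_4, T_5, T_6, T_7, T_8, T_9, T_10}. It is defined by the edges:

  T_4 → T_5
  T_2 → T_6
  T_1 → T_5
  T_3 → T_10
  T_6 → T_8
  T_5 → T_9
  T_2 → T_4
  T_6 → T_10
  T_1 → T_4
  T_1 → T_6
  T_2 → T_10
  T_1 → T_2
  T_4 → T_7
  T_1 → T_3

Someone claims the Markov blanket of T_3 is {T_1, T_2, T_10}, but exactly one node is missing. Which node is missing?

T_3 has child T_10.
T_3 has parent T_1.
Co-parents of T_3 (other parents of its children):
  T_10's other parents are T_2, T_6.
MB(T_3) = {T_1, T_2, T_6, T_10}.
Comparing with the claimed set, T_6 is missing.

T_6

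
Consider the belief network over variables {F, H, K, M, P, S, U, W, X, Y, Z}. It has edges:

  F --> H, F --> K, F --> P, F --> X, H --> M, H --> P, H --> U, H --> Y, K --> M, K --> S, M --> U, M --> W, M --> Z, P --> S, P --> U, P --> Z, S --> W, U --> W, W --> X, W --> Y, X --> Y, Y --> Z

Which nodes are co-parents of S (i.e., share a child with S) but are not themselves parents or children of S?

Children of S: W.
  W's other parents are M, U.
Excluding nodes already adjacent to S (K, P, W), the co-parent-only contribution is {M, U}.

{M, U}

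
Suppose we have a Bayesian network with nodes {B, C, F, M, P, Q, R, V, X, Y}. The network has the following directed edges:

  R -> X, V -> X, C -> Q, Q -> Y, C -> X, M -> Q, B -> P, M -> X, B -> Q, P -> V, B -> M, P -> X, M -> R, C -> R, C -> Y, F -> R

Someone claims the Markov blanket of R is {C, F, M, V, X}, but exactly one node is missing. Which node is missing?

P

A node's Markov blanket = Pa ∪ Ch ∪ (parents of Ch other than the node itself).
Ch(R) = {X}.
Pa(R) = {C, F, M}.
For each child, the remaining parents (spouses of R):
  X also has parents C, M, P, V.
MB(R) = {C, F, M, P, V, X}.
Comparing with the claimed set, P is missing.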